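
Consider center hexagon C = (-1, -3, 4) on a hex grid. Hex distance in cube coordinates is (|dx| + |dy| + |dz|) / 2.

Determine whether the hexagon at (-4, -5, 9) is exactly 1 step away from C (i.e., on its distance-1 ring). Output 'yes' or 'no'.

Answer: no

Derivation:
|px - cx| = |-4 - (-1)| = 3
|py - cy| = |-5 - (-3)| = 2
|pz - cz| = |9 - 4| = 5
distance = (3+2+5)/2 = 10/2 = 5
radius = 1; distance != radius -> no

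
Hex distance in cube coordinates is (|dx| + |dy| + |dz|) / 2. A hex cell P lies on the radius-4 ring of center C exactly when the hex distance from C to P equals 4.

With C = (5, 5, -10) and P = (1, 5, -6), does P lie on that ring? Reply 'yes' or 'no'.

|px - cx| = |1 - 5| = 4
|py - cy| = |5 - 5| = 0
|pz - cz| = |-6 - (-10)| = 4
distance = (4+0+4)/2 = 8/2 = 4
radius = 4; distance == radius -> yes

Answer: yes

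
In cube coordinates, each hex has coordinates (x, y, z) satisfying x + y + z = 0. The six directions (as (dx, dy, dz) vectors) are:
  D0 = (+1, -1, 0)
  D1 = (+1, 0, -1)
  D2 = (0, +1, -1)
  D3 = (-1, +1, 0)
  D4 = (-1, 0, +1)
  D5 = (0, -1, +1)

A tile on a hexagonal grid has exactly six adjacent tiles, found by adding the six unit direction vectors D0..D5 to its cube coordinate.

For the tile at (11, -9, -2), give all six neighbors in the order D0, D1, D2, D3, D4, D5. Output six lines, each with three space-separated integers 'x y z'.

Answer: 12 -10 -2
12 -9 -3
11 -8 -3
10 -8 -2
10 -9 -1
11 -10 -1

Derivation:
Center: (11, -9, -2). Add each direction:
  D0: (11, -9, -2) + (1, -1, 0) = (12, -10, -2)
  D1: (11, -9, -2) + (1, 0, -1) = (12, -9, -3)
  D2: (11, -9, -2) + (0, 1, -1) = (11, -8, -3)
  D3: (11, -9, -2) + (-1, 1, 0) = (10, -8, -2)
  D4: (11, -9, -2) + (-1, 0, 1) = (10, -9, -1)
  D5: (11, -9, -2) + (0, -1, 1) = (11, -10, -1)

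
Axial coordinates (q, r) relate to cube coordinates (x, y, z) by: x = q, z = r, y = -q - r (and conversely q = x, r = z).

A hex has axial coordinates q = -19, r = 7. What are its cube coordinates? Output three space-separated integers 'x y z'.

Answer: -19 12 7

Derivation:
x = q = -19
z = r = 7
y = -x - z = -(-19) - (7) = 12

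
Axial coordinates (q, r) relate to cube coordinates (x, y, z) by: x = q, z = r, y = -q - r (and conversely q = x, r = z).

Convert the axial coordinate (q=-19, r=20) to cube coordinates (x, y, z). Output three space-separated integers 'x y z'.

Answer: -19 -1 20

Derivation:
x = q = -19
z = r = 20
y = -x - z = -(-19) - (20) = -1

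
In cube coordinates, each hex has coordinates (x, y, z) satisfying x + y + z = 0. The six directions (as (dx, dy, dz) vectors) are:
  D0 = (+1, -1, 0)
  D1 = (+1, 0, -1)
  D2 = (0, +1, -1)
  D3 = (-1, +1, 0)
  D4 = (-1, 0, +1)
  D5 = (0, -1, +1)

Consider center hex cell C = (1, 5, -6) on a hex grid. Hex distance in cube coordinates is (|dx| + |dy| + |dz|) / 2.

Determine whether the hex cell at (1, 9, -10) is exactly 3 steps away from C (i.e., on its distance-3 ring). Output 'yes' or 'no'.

Answer: no

Derivation:
|px - cx| = |1 - 1| = 0
|py - cy| = |9 - 5| = 4
|pz - cz| = |-10 - (-6)| = 4
distance = (0+4+4)/2 = 8/2 = 4
radius = 3; distance != radius -> no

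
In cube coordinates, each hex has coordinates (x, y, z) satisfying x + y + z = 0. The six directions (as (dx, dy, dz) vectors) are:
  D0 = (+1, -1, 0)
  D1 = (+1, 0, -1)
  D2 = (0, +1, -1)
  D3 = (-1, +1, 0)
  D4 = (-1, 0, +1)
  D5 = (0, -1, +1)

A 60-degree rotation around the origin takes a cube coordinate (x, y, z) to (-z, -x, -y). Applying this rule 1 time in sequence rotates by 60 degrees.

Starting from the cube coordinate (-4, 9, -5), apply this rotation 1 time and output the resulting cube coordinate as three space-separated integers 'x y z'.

Start: (-4, 9, -5)
Step 1: (-4, 9, -5) -> (-(-5), -(-4), -(9)) = (5, 4, -9)

Answer: 5 4 -9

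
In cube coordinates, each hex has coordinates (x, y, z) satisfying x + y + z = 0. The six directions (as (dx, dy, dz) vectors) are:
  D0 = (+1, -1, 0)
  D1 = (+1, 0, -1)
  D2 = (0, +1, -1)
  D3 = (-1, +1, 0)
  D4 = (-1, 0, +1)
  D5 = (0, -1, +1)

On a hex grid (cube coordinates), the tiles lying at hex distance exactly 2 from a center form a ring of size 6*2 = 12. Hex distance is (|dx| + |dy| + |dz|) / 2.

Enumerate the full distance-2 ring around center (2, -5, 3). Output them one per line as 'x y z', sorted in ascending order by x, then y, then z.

Walk ring at distance 2 from (2, -5, 3):
Start at center + D4*2 = (0, -5, 5)
  hex 0: (0, -5, 5)
  hex 1: (1, -6, 5)
  hex 2: (2, -7, 5)
  hex 3: (3, -7, 4)
  hex 4: (4, -7, 3)
  hex 5: (4, -6, 2)
  hex 6: (4, -5, 1)
  hex 7: (3, -4, 1)
  hex 8: (2, -3, 1)
  hex 9: (1, -3, 2)
  hex 10: (0, -3, 3)
  hex 11: (0, -4, 4)
Sorted: 12 hexes.

Answer: 0 -5 5
0 -4 4
0 -3 3
1 -6 5
1 -3 2
2 -7 5
2 -3 1
3 -7 4
3 -4 1
4 -7 3
4 -6 2
4 -5 1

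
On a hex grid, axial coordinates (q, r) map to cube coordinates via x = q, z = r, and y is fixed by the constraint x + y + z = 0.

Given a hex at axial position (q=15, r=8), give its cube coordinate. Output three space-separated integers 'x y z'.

Answer: 15 -23 8

Derivation:
x = q = 15
z = r = 8
y = -x - z = -(15) - (8) = -23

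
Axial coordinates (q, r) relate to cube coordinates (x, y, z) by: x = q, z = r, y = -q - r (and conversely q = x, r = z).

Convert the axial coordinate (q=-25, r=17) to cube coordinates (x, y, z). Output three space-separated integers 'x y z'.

x = q = -25
z = r = 17
y = -x - z = -(-25) - (17) = 8

Answer: -25 8 17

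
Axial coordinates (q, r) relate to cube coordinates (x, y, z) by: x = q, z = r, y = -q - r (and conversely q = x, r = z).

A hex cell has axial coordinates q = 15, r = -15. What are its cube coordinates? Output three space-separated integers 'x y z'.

x = q = 15
z = r = -15
y = -x - z = -(15) - (-15) = 0

Answer: 15 0 -15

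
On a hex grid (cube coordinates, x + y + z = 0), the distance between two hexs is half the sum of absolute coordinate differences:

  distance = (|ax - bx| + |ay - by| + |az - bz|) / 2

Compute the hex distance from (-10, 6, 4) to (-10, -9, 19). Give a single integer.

Answer: 15

Derivation:
|ax - bx| = |-10 - (-10)| = 0
|ay - by| = |6 - (-9)| = 15
|az - bz| = |4 - 19| = 15
distance = (0 + 15 + 15) / 2 = 30 / 2 = 15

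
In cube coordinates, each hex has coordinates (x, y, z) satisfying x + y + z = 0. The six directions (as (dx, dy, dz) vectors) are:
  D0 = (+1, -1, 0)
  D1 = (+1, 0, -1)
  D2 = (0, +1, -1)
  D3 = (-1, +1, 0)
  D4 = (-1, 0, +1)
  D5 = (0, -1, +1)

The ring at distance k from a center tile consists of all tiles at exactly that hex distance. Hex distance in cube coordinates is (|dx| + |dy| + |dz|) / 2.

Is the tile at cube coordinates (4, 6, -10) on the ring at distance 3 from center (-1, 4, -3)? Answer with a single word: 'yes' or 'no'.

Answer: no

Derivation:
|px - cx| = |4 - (-1)| = 5
|py - cy| = |6 - 4| = 2
|pz - cz| = |-10 - (-3)| = 7
distance = (5+2+7)/2 = 14/2 = 7
radius = 3; distance != radius -> no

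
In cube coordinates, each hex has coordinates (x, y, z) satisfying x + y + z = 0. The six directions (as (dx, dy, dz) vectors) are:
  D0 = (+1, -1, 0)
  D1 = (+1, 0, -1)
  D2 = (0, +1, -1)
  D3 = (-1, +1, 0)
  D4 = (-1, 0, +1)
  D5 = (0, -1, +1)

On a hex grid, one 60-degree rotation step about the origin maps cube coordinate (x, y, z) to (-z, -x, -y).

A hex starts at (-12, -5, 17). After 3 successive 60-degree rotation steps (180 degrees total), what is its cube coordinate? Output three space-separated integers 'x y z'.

Answer: 12 5 -17

Derivation:
Start: (-12, -5, 17)
Step 1: (-12, -5, 17) -> (-(17), -(-12), -(-5)) = (-17, 12, 5)
Step 2: (-17, 12, 5) -> (-(5), -(-17), -(12)) = (-5, 17, -12)
Step 3: (-5, 17, -12) -> (-(-12), -(-5), -(17)) = (12, 5, -17)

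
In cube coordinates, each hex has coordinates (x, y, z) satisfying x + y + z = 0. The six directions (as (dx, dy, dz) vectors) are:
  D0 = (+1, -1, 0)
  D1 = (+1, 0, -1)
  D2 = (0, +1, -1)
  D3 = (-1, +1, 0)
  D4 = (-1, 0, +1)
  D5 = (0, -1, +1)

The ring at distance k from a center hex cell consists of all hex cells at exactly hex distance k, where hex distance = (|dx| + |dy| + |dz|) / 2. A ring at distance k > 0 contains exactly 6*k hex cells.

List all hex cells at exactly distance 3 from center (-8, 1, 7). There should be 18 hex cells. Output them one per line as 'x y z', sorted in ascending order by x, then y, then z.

Walk ring at distance 3 from (-8, 1, 7):
Start at center + D4*3 = (-11, 1, 10)
  hex 0: (-11, 1, 10)
  hex 1: (-10, 0, 10)
  hex 2: (-9, -1, 10)
  hex 3: (-8, -2, 10)
  hex 4: (-7, -2, 9)
  hex 5: (-6, -2, 8)
  hex 6: (-5, -2, 7)
  hex 7: (-5, -1, 6)
  hex 8: (-5, 0, 5)
  hex 9: (-5, 1, 4)
  hex 10: (-6, 2, 4)
  hex 11: (-7, 3, 4)
  hex 12: (-8, 4, 4)
  hex 13: (-9, 4, 5)
  hex 14: (-10, 4, 6)
  hex 15: (-11, 4, 7)
  hex 16: (-11, 3, 8)
  hex 17: (-11, 2, 9)
Sorted: 18 hexes.

Answer: -11 1 10
-11 2 9
-11 3 8
-11 4 7
-10 0 10
-10 4 6
-9 -1 10
-9 4 5
-8 -2 10
-8 4 4
-7 -2 9
-7 3 4
-6 -2 8
-6 2 4
-5 -2 7
-5 -1 6
-5 0 5
-5 1 4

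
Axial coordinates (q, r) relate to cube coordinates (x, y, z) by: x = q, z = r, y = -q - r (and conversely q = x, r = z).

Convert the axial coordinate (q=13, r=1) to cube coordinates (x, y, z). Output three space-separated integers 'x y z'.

Answer: 13 -14 1

Derivation:
x = q = 13
z = r = 1
y = -x - z = -(13) - (1) = -14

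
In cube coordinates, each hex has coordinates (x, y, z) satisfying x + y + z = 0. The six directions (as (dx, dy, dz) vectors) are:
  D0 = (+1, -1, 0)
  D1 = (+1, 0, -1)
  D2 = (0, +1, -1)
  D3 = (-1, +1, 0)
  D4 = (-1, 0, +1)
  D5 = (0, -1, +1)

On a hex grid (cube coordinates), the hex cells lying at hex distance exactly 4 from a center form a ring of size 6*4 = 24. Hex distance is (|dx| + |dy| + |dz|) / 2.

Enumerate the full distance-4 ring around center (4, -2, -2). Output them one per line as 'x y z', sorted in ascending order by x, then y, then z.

Walk ring at distance 4 from (4, -2, -2):
Start at center + D4*4 = (0, -2, 2)
  hex 0: (0, -2, 2)
  hex 1: (1, -3, 2)
  hex 2: (2, -4, 2)
  hex 3: (3, -5, 2)
  hex 4: (4, -6, 2)
  hex 5: (5, -6, 1)
  hex 6: (6, -6, 0)
  hex 7: (7, -6, -1)
  hex 8: (8, -6, -2)
  hex 9: (8, -5, -3)
  hex 10: (8, -4, -4)
  hex 11: (8, -3, -5)
  hex 12: (8, -2, -6)
  hex 13: (7, -1, -6)
  hex 14: (6, 0, -6)
  hex 15: (5, 1, -6)
  hex 16: (4, 2, -6)
  hex 17: (3, 2, -5)
  hex 18: (2, 2, -4)
  hex 19: (1, 2, -3)
  hex 20: (0, 2, -2)
  hex 21: (0, 1, -1)
  hex 22: (0, 0, 0)
  hex 23: (0, -1, 1)
Sorted: 24 hexes.

Answer: 0 -2 2
0 -1 1
0 0 0
0 1 -1
0 2 -2
1 -3 2
1 2 -3
2 -4 2
2 2 -4
3 -5 2
3 2 -5
4 -6 2
4 2 -6
5 -6 1
5 1 -6
6 -6 0
6 0 -6
7 -6 -1
7 -1 -6
8 -6 -2
8 -5 -3
8 -4 -4
8 -3 -5
8 -2 -6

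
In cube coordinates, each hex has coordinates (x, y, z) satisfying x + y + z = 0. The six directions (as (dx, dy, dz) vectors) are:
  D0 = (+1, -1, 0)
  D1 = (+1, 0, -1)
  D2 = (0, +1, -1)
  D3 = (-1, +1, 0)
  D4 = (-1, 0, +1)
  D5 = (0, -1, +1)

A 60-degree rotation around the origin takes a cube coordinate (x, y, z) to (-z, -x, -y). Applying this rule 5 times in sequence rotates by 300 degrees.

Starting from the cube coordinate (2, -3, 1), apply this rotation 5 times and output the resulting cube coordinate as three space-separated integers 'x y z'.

Answer: 3 -1 -2

Derivation:
Start: (2, -3, 1)
Step 1: (2, -3, 1) -> (-(1), -(2), -(-3)) = (-1, -2, 3)
Step 2: (-1, -2, 3) -> (-(3), -(-1), -(-2)) = (-3, 1, 2)
Step 3: (-3, 1, 2) -> (-(2), -(-3), -(1)) = (-2, 3, -1)
Step 4: (-2, 3, -1) -> (-(-1), -(-2), -(3)) = (1, 2, -3)
Step 5: (1, 2, -3) -> (-(-3), -(1), -(2)) = (3, -1, -2)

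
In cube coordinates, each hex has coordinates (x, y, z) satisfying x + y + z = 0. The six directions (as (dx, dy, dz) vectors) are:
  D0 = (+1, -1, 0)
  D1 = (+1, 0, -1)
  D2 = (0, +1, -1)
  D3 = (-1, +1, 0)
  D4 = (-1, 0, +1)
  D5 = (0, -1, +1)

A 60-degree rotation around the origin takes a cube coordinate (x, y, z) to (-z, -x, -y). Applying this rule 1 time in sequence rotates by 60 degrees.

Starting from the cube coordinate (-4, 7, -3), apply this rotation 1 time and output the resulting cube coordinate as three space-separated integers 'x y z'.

Answer: 3 4 -7

Derivation:
Start: (-4, 7, -3)
Step 1: (-4, 7, -3) -> (-(-3), -(-4), -(7)) = (3, 4, -7)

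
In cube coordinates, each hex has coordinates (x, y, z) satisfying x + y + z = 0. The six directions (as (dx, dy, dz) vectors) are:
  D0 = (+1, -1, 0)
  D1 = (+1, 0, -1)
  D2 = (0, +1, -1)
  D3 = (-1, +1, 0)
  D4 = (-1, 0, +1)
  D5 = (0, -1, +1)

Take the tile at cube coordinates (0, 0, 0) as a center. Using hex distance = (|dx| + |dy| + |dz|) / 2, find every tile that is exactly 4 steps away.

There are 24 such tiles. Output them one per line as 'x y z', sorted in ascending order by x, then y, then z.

Answer: -4 0 4
-4 1 3
-4 2 2
-4 3 1
-4 4 0
-3 -1 4
-3 4 -1
-2 -2 4
-2 4 -2
-1 -3 4
-1 4 -3
0 -4 4
0 4 -4
1 -4 3
1 3 -4
2 -4 2
2 2 -4
3 -4 1
3 1 -4
4 -4 0
4 -3 -1
4 -2 -2
4 -1 -3
4 0 -4

Derivation:
Walk ring at distance 4 from (0, 0, 0):
Start at center + D4*4 = (-4, 0, 4)
  hex 0: (-4, 0, 4)
  hex 1: (-3, -1, 4)
  hex 2: (-2, -2, 4)
  hex 3: (-1, -3, 4)
  hex 4: (0, -4, 4)
  hex 5: (1, -4, 3)
  hex 6: (2, -4, 2)
  hex 7: (3, -4, 1)
  hex 8: (4, -4, 0)
  hex 9: (4, -3, -1)
  hex 10: (4, -2, -2)
  hex 11: (4, -1, -3)
  hex 12: (4, 0, -4)
  hex 13: (3, 1, -4)
  hex 14: (2, 2, -4)
  hex 15: (1, 3, -4)
  hex 16: (0, 4, -4)
  hex 17: (-1, 4, -3)
  hex 18: (-2, 4, -2)
  hex 19: (-3, 4, -1)
  hex 20: (-4, 4, 0)
  hex 21: (-4, 3, 1)
  hex 22: (-4, 2, 2)
  hex 23: (-4, 1, 3)
Sorted: 24 hexes.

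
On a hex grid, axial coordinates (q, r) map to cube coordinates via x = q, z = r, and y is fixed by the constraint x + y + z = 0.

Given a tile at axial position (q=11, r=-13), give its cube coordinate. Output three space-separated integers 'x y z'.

Answer: 11 2 -13

Derivation:
x = q = 11
z = r = -13
y = -x - z = -(11) - (-13) = 2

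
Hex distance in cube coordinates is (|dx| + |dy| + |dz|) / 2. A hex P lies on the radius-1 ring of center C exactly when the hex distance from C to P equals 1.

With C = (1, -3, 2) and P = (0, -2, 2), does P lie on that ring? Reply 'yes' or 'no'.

|px - cx| = |0 - 1| = 1
|py - cy| = |-2 - (-3)| = 1
|pz - cz| = |2 - 2| = 0
distance = (1+1+0)/2 = 2/2 = 1
radius = 1; distance == radius -> yes

Answer: yes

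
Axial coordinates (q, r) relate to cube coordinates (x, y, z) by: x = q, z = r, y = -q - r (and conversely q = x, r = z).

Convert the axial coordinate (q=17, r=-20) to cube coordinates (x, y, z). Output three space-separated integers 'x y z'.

Answer: 17 3 -20

Derivation:
x = q = 17
z = r = -20
y = -x - z = -(17) - (-20) = 3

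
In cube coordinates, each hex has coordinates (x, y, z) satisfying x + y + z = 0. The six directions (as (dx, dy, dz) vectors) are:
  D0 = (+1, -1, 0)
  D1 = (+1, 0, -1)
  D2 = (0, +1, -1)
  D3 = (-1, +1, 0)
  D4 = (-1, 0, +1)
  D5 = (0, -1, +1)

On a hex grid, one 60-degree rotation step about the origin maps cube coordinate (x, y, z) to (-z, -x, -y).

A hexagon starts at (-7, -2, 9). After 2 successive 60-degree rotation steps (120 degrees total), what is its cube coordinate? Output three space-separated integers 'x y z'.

Start: (-7, -2, 9)
Step 1: (-7, -2, 9) -> (-(9), -(-7), -(-2)) = (-9, 7, 2)
Step 2: (-9, 7, 2) -> (-(2), -(-9), -(7)) = (-2, 9, -7)

Answer: -2 9 -7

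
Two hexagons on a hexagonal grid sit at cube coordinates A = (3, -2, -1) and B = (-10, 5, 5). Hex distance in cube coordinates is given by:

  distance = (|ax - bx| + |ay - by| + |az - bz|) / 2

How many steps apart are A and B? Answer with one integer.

|ax - bx| = |3 - (-10)| = 13
|ay - by| = |-2 - 5| = 7
|az - bz| = |-1 - 5| = 6
distance = (13 + 7 + 6) / 2 = 26 / 2 = 13

Answer: 13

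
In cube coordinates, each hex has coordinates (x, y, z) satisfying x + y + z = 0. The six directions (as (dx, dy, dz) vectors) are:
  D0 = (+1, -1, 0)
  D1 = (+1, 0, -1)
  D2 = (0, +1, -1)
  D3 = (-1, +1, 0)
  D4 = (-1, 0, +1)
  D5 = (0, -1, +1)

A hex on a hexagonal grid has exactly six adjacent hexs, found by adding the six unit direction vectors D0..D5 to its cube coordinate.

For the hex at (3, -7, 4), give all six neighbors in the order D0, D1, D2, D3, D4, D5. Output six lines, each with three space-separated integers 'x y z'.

Answer: 4 -8 4
4 -7 3
3 -6 3
2 -6 4
2 -7 5
3 -8 5

Derivation:
Center: (3, -7, 4). Add each direction:
  D0: (3, -7, 4) + (1, -1, 0) = (4, -8, 4)
  D1: (3, -7, 4) + (1, 0, -1) = (4, -7, 3)
  D2: (3, -7, 4) + (0, 1, -1) = (3, -6, 3)
  D3: (3, -7, 4) + (-1, 1, 0) = (2, -6, 4)
  D4: (3, -7, 4) + (-1, 0, 1) = (2, -7, 5)
  D5: (3, -7, 4) + (0, -1, 1) = (3, -8, 5)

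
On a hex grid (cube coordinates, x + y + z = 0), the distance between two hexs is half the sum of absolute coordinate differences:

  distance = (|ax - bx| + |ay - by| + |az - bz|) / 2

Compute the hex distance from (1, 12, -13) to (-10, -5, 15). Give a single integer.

|ax - bx| = |1 - (-10)| = 11
|ay - by| = |12 - (-5)| = 17
|az - bz| = |-13 - 15| = 28
distance = (11 + 17 + 28) / 2 = 56 / 2 = 28

Answer: 28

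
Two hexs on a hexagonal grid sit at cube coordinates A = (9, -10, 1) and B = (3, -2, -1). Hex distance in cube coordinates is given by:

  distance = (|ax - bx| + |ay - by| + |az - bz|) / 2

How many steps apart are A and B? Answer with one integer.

Answer: 8

Derivation:
|ax - bx| = |9 - 3| = 6
|ay - by| = |-10 - (-2)| = 8
|az - bz| = |1 - (-1)| = 2
distance = (6 + 8 + 2) / 2 = 16 / 2 = 8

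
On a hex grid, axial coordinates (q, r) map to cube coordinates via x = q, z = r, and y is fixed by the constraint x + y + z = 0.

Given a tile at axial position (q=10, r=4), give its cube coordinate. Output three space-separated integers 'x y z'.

Answer: 10 -14 4

Derivation:
x = q = 10
z = r = 4
y = -x - z = -(10) - (4) = -14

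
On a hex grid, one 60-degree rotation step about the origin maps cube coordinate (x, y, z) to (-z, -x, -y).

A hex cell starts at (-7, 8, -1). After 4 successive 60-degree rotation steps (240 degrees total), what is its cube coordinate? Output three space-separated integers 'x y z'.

Answer: -1 -7 8

Derivation:
Start: (-7, 8, -1)
Step 1: (-7, 8, -1) -> (-(-1), -(-7), -(8)) = (1, 7, -8)
Step 2: (1, 7, -8) -> (-(-8), -(1), -(7)) = (8, -1, -7)
Step 3: (8, -1, -7) -> (-(-7), -(8), -(-1)) = (7, -8, 1)
Step 4: (7, -8, 1) -> (-(1), -(7), -(-8)) = (-1, -7, 8)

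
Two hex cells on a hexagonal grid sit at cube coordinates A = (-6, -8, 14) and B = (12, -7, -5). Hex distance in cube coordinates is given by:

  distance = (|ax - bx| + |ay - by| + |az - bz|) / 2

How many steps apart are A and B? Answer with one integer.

|ax - bx| = |-6 - 12| = 18
|ay - by| = |-8 - (-7)| = 1
|az - bz| = |14 - (-5)| = 19
distance = (18 + 1 + 19) / 2 = 38 / 2 = 19

Answer: 19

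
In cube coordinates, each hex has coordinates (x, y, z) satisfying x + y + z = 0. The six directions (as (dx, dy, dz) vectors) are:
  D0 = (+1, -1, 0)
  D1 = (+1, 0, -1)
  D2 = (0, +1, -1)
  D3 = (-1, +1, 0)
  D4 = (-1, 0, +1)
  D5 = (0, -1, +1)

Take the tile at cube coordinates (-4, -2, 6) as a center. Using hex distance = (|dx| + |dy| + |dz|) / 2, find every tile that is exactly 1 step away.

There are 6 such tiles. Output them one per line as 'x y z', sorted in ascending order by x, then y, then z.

Walk ring at distance 1 from (-4, -2, 6):
Start at center + D4*1 = (-5, -2, 7)
  hex 0: (-5, -2, 7)
  hex 1: (-4, -3, 7)
  hex 2: (-3, -3, 6)
  hex 3: (-3, -2, 5)
  hex 4: (-4, -1, 5)
  hex 5: (-5, -1, 6)
Sorted: 6 hexes.

Answer: -5 -2 7
-5 -1 6
-4 -3 7
-4 -1 5
-3 -3 6
-3 -2 5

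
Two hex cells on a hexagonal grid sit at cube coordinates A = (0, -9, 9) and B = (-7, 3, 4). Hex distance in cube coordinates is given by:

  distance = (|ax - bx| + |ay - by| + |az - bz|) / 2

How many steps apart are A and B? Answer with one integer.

|ax - bx| = |0 - (-7)| = 7
|ay - by| = |-9 - 3| = 12
|az - bz| = |9 - 4| = 5
distance = (7 + 12 + 5) / 2 = 24 / 2 = 12

Answer: 12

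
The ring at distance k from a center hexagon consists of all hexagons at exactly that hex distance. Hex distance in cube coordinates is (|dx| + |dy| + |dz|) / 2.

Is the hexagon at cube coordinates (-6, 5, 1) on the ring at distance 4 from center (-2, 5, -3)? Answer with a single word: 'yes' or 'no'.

|px - cx| = |-6 - (-2)| = 4
|py - cy| = |5 - 5| = 0
|pz - cz| = |1 - (-3)| = 4
distance = (4+0+4)/2 = 8/2 = 4
radius = 4; distance == radius -> yes

Answer: yes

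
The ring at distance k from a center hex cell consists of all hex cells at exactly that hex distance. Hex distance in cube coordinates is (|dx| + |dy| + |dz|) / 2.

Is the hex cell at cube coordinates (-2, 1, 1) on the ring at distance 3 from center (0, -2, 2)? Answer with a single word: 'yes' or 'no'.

|px - cx| = |-2 - 0| = 2
|py - cy| = |1 - (-2)| = 3
|pz - cz| = |1 - 2| = 1
distance = (2+3+1)/2 = 6/2 = 3
radius = 3; distance == radius -> yes

Answer: yes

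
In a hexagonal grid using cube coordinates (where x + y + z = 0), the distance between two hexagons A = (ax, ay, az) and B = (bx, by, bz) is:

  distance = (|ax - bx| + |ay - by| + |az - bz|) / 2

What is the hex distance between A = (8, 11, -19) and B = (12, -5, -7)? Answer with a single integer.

|ax - bx| = |8 - 12| = 4
|ay - by| = |11 - (-5)| = 16
|az - bz| = |-19 - (-7)| = 12
distance = (4 + 16 + 12) / 2 = 32 / 2 = 16

Answer: 16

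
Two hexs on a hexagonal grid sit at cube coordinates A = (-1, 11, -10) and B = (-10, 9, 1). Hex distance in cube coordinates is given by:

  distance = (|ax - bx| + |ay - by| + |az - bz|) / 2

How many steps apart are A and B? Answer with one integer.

|ax - bx| = |-1 - (-10)| = 9
|ay - by| = |11 - 9| = 2
|az - bz| = |-10 - 1| = 11
distance = (9 + 2 + 11) / 2 = 22 / 2 = 11

Answer: 11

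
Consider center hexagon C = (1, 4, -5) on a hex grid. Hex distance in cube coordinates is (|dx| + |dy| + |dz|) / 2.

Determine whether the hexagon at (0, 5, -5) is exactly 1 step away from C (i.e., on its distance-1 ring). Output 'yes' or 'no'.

|px - cx| = |0 - 1| = 1
|py - cy| = |5 - 4| = 1
|pz - cz| = |-5 - (-5)| = 0
distance = (1+1+0)/2 = 2/2 = 1
radius = 1; distance == radius -> yes

Answer: yes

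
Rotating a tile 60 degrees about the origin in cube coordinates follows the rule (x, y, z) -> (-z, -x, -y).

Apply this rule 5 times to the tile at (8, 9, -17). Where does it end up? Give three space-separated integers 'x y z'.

Answer: -9 17 -8

Derivation:
Start: (8, 9, -17)
Step 1: (8, 9, -17) -> (-(-17), -(8), -(9)) = (17, -8, -9)
Step 2: (17, -8, -9) -> (-(-9), -(17), -(-8)) = (9, -17, 8)
Step 3: (9, -17, 8) -> (-(8), -(9), -(-17)) = (-8, -9, 17)
Step 4: (-8, -9, 17) -> (-(17), -(-8), -(-9)) = (-17, 8, 9)
Step 5: (-17, 8, 9) -> (-(9), -(-17), -(8)) = (-9, 17, -8)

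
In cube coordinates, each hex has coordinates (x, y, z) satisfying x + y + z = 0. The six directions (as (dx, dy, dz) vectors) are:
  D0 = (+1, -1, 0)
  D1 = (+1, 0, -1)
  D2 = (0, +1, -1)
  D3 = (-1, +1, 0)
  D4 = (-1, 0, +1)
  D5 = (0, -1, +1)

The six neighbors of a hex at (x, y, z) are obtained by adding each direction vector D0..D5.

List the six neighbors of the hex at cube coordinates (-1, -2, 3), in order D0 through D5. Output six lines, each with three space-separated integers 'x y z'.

Answer: 0 -3 3
0 -2 2
-1 -1 2
-2 -1 3
-2 -2 4
-1 -3 4

Derivation:
Center: (-1, -2, 3). Add each direction:
  D0: (-1, -2, 3) + (1, -1, 0) = (0, -3, 3)
  D1: (-1, -2, 3) + (1, 0, -1) = (0, -2, 2)
  D2: (-1, -2, 3) + (0, 1, -1) = (-1, -1, 2)
  D3: (-1, -2, 3) + (-1, 1, 0) = (-2, -1, 3)
  D4: (-1, -2, 3) + (-1, 0, 1) = (-2, -2, 4)
  D5: (-1, -2, 3) + (0, -1, 1) = (-1, -3, 4)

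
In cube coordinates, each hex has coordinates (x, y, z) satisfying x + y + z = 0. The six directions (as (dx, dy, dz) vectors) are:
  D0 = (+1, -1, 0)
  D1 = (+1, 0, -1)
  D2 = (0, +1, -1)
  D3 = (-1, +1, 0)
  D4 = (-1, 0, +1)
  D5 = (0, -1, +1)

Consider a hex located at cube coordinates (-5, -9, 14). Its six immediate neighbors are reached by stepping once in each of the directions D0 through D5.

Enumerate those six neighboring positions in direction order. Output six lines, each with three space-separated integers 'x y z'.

Answer: -4 -10 14
-4 -9 13
-5 -8 13
-6 -8 14
-6 -9 15
-5 -10 15

Derivation:
Center: (-5, -9, 14). Add each direction:
  D0: (-5, -9, 14) + (1, -1, 0) = (-4, -10, 14)
  D1: (-5, -9, 14) + (1, 0, -1) = (-4, -9, 13)
  D2: (-5, -9, 14) + (0, 1, -1) = (-5, -8, 13)
  D3: (-5, -9, 14) + (-1, 1, 0) = (-6, -8, 14)
  D4: (-5, -9, 14) + (-1, 0, 1) = (-6, -9, 15)
  D5: (-5, -9, 14) + (0, -1, 1) = (-5, -10, 15)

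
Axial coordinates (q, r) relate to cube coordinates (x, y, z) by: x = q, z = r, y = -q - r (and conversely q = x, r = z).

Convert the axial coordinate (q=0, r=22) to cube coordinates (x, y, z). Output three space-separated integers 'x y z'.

x = q = 0
z = r = 22
y = -x - z = -(0) - (22) = -22

Answer: 0 -22 22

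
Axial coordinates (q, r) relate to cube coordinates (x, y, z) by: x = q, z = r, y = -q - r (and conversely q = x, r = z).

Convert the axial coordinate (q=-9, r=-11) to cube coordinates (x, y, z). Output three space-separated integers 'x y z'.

x = q = -9
z = r = -11
y = -x - z = -(-9) - (-11) = 20

Answer: -9 20 -11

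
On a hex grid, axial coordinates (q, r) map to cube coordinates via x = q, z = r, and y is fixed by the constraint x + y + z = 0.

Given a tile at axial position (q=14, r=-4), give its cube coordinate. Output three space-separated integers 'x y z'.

x = q = 14
z = r = -4
y = -x - z = -(14) - (-4) = -10

Answer: 14 -10 -4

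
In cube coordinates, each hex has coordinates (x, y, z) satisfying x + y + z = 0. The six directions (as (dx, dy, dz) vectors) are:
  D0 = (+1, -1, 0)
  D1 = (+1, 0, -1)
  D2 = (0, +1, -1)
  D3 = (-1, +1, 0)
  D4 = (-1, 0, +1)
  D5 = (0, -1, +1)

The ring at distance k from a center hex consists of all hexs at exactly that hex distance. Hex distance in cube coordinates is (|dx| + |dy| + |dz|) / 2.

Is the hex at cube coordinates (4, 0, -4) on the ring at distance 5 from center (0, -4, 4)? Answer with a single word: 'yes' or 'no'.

|px - cx| = |4 - 0| = 4
|py - cy| = |0 - (-4)| = 4
|pz - cz| = |-4 - 4| = 8
distance = (4+4+8)/2 = 16/2 = 8
radius = 5; distance != radius -> no

Answer: no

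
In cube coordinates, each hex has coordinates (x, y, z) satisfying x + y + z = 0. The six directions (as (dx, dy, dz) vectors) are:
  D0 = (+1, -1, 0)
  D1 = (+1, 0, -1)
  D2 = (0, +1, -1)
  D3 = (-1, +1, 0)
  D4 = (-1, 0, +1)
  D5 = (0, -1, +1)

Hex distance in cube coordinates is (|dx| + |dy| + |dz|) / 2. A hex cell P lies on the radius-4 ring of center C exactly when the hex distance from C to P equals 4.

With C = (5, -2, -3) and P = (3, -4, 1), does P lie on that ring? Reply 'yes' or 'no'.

Answer: yes

Derivation:
|px - cx| = |3 - 5| = 2
|py - cy| = |-4 - (-2)| = 2
|pz - cz| = |1 - (-3)| = 4
distance = (2+2+4)/2 = 8/2 = 4
radius = 4; distance == radius -> yes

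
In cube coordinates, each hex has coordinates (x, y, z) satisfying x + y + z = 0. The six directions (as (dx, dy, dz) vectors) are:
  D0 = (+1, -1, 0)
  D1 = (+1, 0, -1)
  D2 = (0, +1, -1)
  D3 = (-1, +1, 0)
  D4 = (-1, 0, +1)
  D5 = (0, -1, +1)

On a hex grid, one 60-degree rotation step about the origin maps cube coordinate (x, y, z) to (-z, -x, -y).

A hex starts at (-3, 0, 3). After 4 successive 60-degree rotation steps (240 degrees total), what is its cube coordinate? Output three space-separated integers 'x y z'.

Start: (-3, 0, 3)
Step 1: (-3, 0, 3) -> (-(3), -(-3), -(0)) = (-3, 3, 0)
Step 2: (-3, 3, 0) -> (-(0), -(-3), -(3)) = (0, 3, -3)
Step 3: (0, 3, -3) -> (-(-3), -(0), -(3)) = (3, 0, -3)
Step 4: (3, 0, -3) -> (-(-3), -(3), -(0)) = (3, -3, 0)

Answer: 3 -3 0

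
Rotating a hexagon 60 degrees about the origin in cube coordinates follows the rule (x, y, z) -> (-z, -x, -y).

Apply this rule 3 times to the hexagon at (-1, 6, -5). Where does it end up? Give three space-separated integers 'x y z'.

Answer: 1 -6 5

Derivation:
Start: (-1, 6, -5)
Step 1: (-1, 6, -5) -> (-(-5), -(-1), -(6)) = (5, 1, -6)
Step 2: (5, 1, -6) -> (-(-6), -(5), -(1)) = (6, -5, -1)
Step 3: (6, -5, -1) -> (-(-1), -(6), -(-5)) = (1, -6, 5)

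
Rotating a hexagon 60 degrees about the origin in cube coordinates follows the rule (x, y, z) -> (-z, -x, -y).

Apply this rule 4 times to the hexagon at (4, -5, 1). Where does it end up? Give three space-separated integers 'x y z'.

Start: (4, -5, 1)
Step 1: (4, -5, 1) -> (-(1), -(4), -(-5)) = (-1, -4, 5)
Step 2: (-1, -4, 5) -> (-(5), -(-1), -(-4)) = (-5, 1, 4)
Step 3: (-5, 1, 4) -> (-(4), -(-5), -(1)) = (-4, 5, -1)
Step 4: (-4, 5, -1) -> (-(-1), -(-4), -(5)) = (1, 4, -5)

Answer: 1 4 -5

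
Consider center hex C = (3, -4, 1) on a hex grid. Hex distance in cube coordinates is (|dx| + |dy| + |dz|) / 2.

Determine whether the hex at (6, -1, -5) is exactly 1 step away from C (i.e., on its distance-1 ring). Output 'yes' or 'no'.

Answer: no

Derivation:
|px - cx| = |6 - 3| = 3
|py - cy| = |-1 - (-4)| = 3
|pz - cz| = |-5 - 1| = 6
distance = (3+3+6)/2 = 12/2 = 6
radius = 1; distance != radius -> no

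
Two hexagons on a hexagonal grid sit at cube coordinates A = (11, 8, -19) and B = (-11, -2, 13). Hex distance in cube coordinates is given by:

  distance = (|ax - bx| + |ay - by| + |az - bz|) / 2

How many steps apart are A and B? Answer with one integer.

|ax - bx| = |11 - (-11)| = 22
|ay - by| = |8 - (-2)| = 10
|az - bz| = |-19 - 13| = 32
distance = (22 + 10 + 32) / 2 = 64 / 2 = 32

Answer: 32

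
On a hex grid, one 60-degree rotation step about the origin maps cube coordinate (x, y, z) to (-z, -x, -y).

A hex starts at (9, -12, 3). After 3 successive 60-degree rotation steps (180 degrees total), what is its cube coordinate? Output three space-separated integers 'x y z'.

Start: (9, -12, 3)
Step 1: (9, -12, 3) -> (-(3), -(9), -(-12)) = (-3, -9, 12)
Step 2: (-3, -9, 12) -> (-(12), -(-3), -(-9)) = (-12, 3, 9)
Step 3: (-12, 3, 9) -> (-(9), -(-12), -(3)) = (-9, 12, -3)

Answer: -9 12 -3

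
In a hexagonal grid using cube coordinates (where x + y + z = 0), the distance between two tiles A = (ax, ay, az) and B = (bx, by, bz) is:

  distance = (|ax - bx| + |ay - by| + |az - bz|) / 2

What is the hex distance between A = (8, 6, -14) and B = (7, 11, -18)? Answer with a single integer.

Answer: 5

Derivation:
|ax - bx| = |8 - 7| = 1
|ay - by| = |6 - 11| = 5
|az - bz| = |-14 - (-18)| = 4
distance = (1 + 5 + 4) / 2 = 10 / 2 = 5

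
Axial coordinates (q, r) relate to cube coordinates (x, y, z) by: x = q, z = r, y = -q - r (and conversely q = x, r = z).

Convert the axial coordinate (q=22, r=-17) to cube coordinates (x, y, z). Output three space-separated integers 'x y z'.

x = q = 22
z = r = -17
y = -x - z = -(22) - (-17) = -5

Answer: 22 -5 -17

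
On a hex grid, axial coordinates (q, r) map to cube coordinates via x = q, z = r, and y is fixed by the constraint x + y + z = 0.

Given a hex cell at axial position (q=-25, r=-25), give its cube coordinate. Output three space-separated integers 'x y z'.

x = q = -25
z = r = -25
y = -x - z = -(-25) - (-25) = 50

Answer: -25 50 -25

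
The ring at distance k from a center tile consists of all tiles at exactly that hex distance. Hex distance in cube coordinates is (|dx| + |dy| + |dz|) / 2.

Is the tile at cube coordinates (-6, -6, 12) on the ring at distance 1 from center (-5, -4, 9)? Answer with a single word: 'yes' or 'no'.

|px - cx| = |-6 - (-5)| = 1
|py - cy| = |-6 - (-4)| = 2
|pz - cz| = |12 - 9| = 3
distance = (1+2+3)/2 = 6/2 = 3
radius = 1; distance != radius -> no

Answer: no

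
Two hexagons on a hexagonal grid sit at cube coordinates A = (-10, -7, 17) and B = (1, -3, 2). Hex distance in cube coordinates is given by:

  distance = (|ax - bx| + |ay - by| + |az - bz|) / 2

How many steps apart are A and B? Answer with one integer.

Answer: 15

Derivation:
|ax - bx| = |-10 - 1| = 11
|ay - by| = |-7 - (-3)| = 4
|az - bz| = |17 - 2| = 15
distance = (11 + 4 + 15) / 2 = 30 / 2 = 15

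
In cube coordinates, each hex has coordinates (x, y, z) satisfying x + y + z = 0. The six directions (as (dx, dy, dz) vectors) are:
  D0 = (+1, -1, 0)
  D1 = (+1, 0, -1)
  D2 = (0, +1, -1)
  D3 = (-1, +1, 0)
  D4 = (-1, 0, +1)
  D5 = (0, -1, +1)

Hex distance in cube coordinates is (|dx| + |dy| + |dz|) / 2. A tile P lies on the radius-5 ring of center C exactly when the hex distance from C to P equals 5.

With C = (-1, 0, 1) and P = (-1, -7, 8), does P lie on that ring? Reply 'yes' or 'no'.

|px - cx| = |-1 - (-1)| = 0
|py - cy| = |-7 - 0| = 7
|pz - cz| = |8 - 1| = 7
distance = (0+7+7)/2 = 14/2 = 7
radius = 5; distance != radius -> no

Answer: no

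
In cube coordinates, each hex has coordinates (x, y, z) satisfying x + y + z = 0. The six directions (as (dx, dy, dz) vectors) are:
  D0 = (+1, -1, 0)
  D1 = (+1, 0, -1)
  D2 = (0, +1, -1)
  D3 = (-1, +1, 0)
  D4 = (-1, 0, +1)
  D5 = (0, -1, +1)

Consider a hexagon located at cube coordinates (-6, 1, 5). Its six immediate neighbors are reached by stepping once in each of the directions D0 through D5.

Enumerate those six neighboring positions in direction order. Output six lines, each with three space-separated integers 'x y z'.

Answer: -5 0 5
-5 1 4
-6 2 4
-7 2 5
-7 1 6
-6 0 6

Derivation:
Center: (-6, 1, 5). Add each direction:
  D0: (-6, 1, 5) + (1, -1, 0) = (-5, 0, 5)
  D1: (-6, 1, 5) + (1, 0, -1) = (-5, 1, 4)
  D2: (-6, 1, 5) + (0, 1, -1) = (-6, 2, 4)
  D3: (-6, 1, 5) + (-1, 1, 0) = (-7, 2, 5)
  D4: (-6, 1, 5) + (-1, 0, 1) = (-7, 1, 6)
  D5: (-6, 1, 5) + (0, -1, 1) = (-6, 0, 6)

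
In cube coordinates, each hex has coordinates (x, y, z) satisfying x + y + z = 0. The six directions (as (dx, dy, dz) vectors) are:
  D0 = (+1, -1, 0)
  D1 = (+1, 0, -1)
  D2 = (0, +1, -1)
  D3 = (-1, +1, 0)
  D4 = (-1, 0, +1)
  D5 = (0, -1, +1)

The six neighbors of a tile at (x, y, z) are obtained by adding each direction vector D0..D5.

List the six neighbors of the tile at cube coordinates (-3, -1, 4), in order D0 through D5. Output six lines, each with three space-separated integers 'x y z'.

Center: (-3, -1, 4). Add each direction:
  D0: (-3, -1, 4) + (1, -1, 0) = (-2, -2, 4)
  D1: (-3, -1, 4) + (1, 0, -1) = (-2, -1, 3)
  D2: (-3, -1, 4) + (0, 1, -1) = (-3, 0, 3)
  D3: (-3, -1, 4) + (-1, 1, 0) = (-4, 0, 4)
  D4: (-3, -1, 4) + (-1, 0, 1) = (-4, -1, 5)
  D5: (-3, -1, 4) + (0, -1, 1) = (-3, -2, 5)

Answer: -2 -2 4
-2 -1 3
-3 0 3
-4 0 4
-4 -1 5
-3 -2 5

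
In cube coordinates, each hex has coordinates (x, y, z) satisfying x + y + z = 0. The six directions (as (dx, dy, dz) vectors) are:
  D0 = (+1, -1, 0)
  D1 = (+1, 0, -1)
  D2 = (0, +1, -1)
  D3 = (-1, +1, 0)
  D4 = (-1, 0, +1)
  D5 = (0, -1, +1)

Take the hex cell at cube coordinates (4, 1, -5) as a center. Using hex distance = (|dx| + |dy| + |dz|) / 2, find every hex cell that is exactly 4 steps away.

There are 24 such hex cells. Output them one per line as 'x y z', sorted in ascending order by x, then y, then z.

Walk ring at distance 4 from (4, 1, -5):
Start at center + D4*4 = (0, 1, -1)
  hex 0: (0, 1, -1)
  hex 1: (1, 0, -1)
  hex 2: (2, -1, -1)
  hex 3: (3, -2, -1)
  hex 4: (4, -3, -1)
  hex 5: (5, -3, -2)
  hex 6: (6, -3, -3)
  hex 7: (7, -3, -4)
  hex 8: (8, -3, -5)
  hex 9: (8, -2, -6)
  hex 10: (8, -1, -7)
  hex 11: (8, 0, -8)
  hex 12: (8, 1, -9)
  hex 13: (7, 2, -9)
  hex 14: (6, 3, -9)
  hex 15: (5, 4, -9)
  hex 16: (4, 5, -9)
  hex 17: (3, 5, -8)
  hex 18: (2, 5, -7)
  hex 19: (1, 5, -6)
  hex 20: (0, 5, -5)
  hex 21: (0, 4, -4)
  hex 22: (0, 3, -3)
  hex 23: (0, 2, -2)
Sorted: 24 hexes.

Answer: 0 1 -1
0 2 -2
0 3 -3
0 4 -4
0 5 -5
1 0 -1
1 5 -6
2 -1 -1
2 5 -7
3 -2 -1
3 5 -8
4 -3 -1
4 5 -9
5 -3 -2
5 4 -9
6 -3 -3
6 3 -9
7 -3 -4
7 2 -9
8 -3 -5
8 -2 -6
8 -1 -7
8 0 -8
8 1 -9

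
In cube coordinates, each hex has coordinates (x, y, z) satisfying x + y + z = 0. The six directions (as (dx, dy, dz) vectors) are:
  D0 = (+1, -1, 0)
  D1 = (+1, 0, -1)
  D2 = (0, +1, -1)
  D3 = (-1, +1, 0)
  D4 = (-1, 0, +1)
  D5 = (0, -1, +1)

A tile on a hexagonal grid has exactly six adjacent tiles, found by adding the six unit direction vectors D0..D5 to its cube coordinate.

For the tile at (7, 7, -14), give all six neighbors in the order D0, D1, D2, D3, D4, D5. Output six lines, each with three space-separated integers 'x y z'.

Answer: 8 6 -14
8 7 -15
7 8 -15
6 8 -14
6 7 -13
7 6 -13

Derivation:
Center: (7, 7, -14). Add each direction:
  D0: (7, 7, -14) + (1, -1, 0) = (8, 6, -14)
  D1: (7, 7, -14) + (1, 0, -1) = (8, 7, -15)
  D2: (7, 7, -14) + (0, 1, -1) = (7, 8, -15)
  D3: (7, 7, -14) + (-1, 1, 0) = (6, 8, -14)
  D4: (7, 7, -14) + (-1, 0, 1) = (6, 7, -13)
  D5: (7, 7, -14) + (0, -1, 1) = (7, 6, -13)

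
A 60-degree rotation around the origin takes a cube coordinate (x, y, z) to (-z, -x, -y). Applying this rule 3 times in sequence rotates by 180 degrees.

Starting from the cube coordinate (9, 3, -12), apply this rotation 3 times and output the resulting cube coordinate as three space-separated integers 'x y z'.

Answer: -9 -3 12

Derivation:
Start: (9, 3, -12)
Step 1: (9, 3, -12) -> (-(-12), -(9), -(3)) = (12, -9, -3)
Step 2: (12, -9, -3) -> (-(-3), -(12), -(-9)) = (3, -12, 9)
Step 3: (3, -12, 9) -> (-(9), -(3), -(-12)) = (-9, -3, 12)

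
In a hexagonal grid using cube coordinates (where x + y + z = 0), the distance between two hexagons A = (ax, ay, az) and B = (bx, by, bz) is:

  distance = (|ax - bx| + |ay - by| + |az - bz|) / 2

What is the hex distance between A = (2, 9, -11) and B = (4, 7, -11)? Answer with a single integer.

Answer: 2

Derivation:
|ax - bx| = |2 - 4| = 2
|ay - by| = |9 - 7| = 2
|az - bz| = |-11 - (-11)| = 0
distance = (2 + 2 + 0) / 2 = 4 / 2 = 2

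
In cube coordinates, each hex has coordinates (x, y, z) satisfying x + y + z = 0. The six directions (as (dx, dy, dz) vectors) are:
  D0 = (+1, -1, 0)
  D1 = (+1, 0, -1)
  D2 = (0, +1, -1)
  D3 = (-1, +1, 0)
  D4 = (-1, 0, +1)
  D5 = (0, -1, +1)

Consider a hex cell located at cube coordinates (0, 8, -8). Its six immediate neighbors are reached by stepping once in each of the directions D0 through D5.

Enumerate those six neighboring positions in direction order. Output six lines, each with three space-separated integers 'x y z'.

Center: (0, 8, -8). Add each direction:
  D0: (0, 8, -8) + (1, -1, 0) = (1, 7, -8)
  D1: (0, 8, -8) + (1, 0, -1) = (1, 8, -9)
  D2: (0, 8, -8) + (0, 1, -1) = (0, 9, -9)
  D3: (0, 8, -8) + (-1, 1, 0) = (-1, 9, -8)
  D4: (0, 8, -8) + (-1, 0, 1) = (-1, 8, -7)
  D5: (0, 8, -8) + (0, -1, 1) = (0, 7, -7)

Answer: 1 7 -8
1 8 -9
0 9 -9
-1 9 -8
-1 8 -7
0 7 -7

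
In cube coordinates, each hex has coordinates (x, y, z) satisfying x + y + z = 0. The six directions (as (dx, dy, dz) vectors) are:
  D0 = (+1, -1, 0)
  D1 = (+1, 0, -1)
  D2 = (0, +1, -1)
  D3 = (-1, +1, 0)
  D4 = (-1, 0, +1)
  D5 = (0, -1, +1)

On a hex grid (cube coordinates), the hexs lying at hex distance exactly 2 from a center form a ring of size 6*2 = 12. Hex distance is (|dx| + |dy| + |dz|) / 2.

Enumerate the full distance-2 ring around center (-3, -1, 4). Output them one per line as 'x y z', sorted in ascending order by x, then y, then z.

Walk ring at distance 2 from (-3, -1, 4):
Start at center + D4*2 = (-5, -1, 6)
  hex 0: (-5, -1, 6)
  hex 1: (-4, -2, 6)
  hex 2: (-3, -3, 6)
  hex 3: (-2, -3, 5)
  hex 4: (-1, -3, 4)
  hex 5: (-1, -2, 3)
  hex 6: (-1, -1, 2)
  hex 7: (-2, 0, 2)
  hex 8: (-3, 1, 2)
  hex 9: (-4, 1, 3)
  hex 10: (-5, 1, 4)
  hex 11: (-5, 0, 5)
Sorted: 12 hexes.

Answer: -5 -1 6
-5 0 5
-5 1 4
-4 -2 6
-4 1 3
-3 -3 6
-3 1 2
-2 -3 5
-2 0 2
-1 -3 4
-1 -2 3
-1 -1 2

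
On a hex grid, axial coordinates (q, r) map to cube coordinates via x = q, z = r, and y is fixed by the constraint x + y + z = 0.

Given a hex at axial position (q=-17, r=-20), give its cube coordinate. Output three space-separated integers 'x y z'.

Answer: -17 37 -20

Derivation:
x = q = -17
z = r = -20
y = -x - z = -(-17) - (-20) = 37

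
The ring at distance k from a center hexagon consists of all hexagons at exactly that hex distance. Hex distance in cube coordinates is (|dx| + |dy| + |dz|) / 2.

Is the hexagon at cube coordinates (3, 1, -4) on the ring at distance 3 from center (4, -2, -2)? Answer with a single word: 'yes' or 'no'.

Answer: yes

Derivation:
|px - cx| = |3 - 4| = 1
|py - cy| = |1 - (-2)| = 3
|pz - cz| = |-4 - (-2)| = 2
distance = (1+3+2)/2 = 6/2 = 3
radius = 3; distance == radius -> yes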